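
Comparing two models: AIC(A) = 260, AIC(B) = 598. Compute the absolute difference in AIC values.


|AIC_A - AIC_B| = |260 - 598| = 338.
Model A is preferred (lower AIC).

338


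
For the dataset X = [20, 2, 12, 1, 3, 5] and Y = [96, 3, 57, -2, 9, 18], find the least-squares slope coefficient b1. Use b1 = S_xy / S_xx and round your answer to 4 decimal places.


The sample means are xbar = 7.1667 and ybar = 30.1667.
Compute S_xx = 274.8333 and S_xy = 1427.8333.
Slope b1 = S_xy / S_xx = 1427.8333 / 274.8333 = 5.1953.

5.1953


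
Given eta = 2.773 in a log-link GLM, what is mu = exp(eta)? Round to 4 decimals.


mu = exp(eta) = exp(2.773).
= 16.0066.

16.0066


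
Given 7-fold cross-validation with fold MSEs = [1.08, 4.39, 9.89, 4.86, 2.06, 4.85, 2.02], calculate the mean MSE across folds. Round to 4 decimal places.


Add all fold MSEs: 29.1500.
Divide by k = 7: 29.1500/7 = 4.1643.

4.1643


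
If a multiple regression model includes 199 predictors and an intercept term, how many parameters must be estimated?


Including the intercept, the model has 199 predictor coefficients + 1 intercept.
Total = 200.

200


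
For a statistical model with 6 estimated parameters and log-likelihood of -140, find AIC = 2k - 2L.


AIC = 2k - 2*loglik = 2(6) - 2(-140).
= 12 + 280 = 292.

292


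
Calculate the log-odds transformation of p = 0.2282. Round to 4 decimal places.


1 - p = 0.7718.
p/(1-p) = 0.2957.
logit = ln(0.2957) = -1.2185.

-1.2185


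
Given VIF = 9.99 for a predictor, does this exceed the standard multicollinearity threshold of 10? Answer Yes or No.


Check: VIF = 9.99 vs threshold = 10.
Since 9.99 < 10, the answer is No.

No


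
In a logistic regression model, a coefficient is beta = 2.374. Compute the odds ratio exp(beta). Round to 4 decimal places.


The odds ratio is computed as:
OR = e^(2.374) = 10.7403.

10.7403


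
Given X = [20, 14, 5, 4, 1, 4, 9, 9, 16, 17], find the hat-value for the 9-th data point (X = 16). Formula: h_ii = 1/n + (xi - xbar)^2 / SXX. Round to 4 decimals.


Compute xbar = 9.9000 with n = 10 observations.
SXX = 380.9000.
Leverage = 1/10 + (16 - 9.9000)^2/380.9000 = 0.1977.

0.1977


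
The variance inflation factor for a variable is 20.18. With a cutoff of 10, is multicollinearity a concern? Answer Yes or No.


Check: VIF = 20.18 vs threshold = 10.
Since 20.18 >= 10, the answer is Yes.

Yes


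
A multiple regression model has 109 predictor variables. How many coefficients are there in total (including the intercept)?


Each predictor gets one coefficient, plus one intercept.
Total parameters = 109 + 1 = 110.

110


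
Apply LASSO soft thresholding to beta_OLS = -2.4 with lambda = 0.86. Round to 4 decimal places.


Absolute value: |-2.4| = 2.4.
Compare to lambda = 0.86.
Since |beta| > lambda, coefficient = sign(beta)*(|beta| - lambda) = -1.5400.

-1.5400


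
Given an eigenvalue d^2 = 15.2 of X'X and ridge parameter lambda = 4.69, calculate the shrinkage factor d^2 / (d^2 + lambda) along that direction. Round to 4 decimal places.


d^2 + lambda = 15.2 + 4.69 = 19.8900.
Shrinkage factor = 15.2/19.8900 = 0.7642.

0.7642


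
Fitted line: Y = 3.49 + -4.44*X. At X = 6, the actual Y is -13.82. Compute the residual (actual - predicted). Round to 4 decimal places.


Fitted value at X = 6 is yhat = 3.49 + -4.44*6 = -23.1500.
Residual = -13.82 - -23.1500 = 9.3300.

9.3300


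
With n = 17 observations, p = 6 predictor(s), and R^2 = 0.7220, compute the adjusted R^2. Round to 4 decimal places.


Adjusted R^2 = 1 - (1 - R^2) * (n-1)/(n-p-1).
(1 - R^2) = 0.2780.
(n-1)/(n-p-1) = 16/10.
(1 - R^2) * (n-1) = 0.2780 * 16 = 4.4480.
Divide by (n-p-1): 4.4480 / 10 = 0.4448.
Adj R^2 = 1 - 0.4448 = 0.5552.

0.5552


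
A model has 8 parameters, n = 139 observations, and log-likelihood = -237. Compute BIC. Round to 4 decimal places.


ln(139) = 4.934474.
k * ln(n) = 8 * 4.934474 = 39.475792.
-2L = 474.
BIC = 39.475792 + 474 = 513.475792, which rounds to 513.4758.

513.4758


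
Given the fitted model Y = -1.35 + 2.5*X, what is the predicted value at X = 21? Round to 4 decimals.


Plug X = 21 into Y = -1.35 + 2.5*X:
Y = -1.35 + 52.5000 = 51.1500.

51.1500


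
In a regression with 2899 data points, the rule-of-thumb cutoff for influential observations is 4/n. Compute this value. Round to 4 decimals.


Using the rule of thumb:
Threshold = 4 / 2899 = 0.0014.

0.0014


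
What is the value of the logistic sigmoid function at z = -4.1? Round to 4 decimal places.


Compute exp(4.1000) = 60.3403.
Sigmoid = 1 / (1 + 60.3403) = 1 / 61.3403 = 0.0163.

0.0163


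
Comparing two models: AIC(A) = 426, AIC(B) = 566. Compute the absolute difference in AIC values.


|AIC_A - AIC_B| = |426 - 566| = 140.
Model A is preferred (lower AIC).

140


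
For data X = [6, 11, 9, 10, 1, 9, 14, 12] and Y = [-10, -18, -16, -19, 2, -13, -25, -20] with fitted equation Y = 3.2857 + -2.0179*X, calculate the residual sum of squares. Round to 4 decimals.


Compute predicted values, then residuals = yi - yhat_i.
Residuals: [-1.1783, 0.9112, -1.1246, -2.1067, 0.7322, 1.8754, -0.0351, 0.9291].
SSres = sum(residual^2) = 12.8393.

12.8393


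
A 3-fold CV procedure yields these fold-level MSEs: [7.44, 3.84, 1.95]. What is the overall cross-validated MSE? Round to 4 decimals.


Add all fold MSEs: 13.2300.
Divide by k = 3: 13.2300/3 = 4.4100.

4.4100


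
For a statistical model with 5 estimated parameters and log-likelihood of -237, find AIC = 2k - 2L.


AIC = 2k - 2*loglik = 2(5) - 2(-237).
= 10 + 474 = 484.

484


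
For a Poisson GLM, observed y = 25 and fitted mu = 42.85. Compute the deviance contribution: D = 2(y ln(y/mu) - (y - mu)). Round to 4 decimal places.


First: ln(25/42.85) = -0.538830.
Then: 25 * -0.538830 = -13.470750.
y - mu = 25 - 42.85 = -17.85.
D = 2(-13.470750 - -17.85) = 8.758500, which rounds to 8.7585.

8.7585


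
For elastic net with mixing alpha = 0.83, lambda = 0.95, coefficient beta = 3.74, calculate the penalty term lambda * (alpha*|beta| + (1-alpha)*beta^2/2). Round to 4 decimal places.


Compute:
L1 = 0.83 * 3.74 = 3.1042.
L2 = 0.17 * 3.74^2 / 2 = 1.1889.
Penalty = 0.95 * (3.1042 + 1.1889) = 4.0785.

4.0785


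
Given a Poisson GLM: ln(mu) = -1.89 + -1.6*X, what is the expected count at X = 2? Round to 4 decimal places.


eta = -1.89 + -1.6 * 2 = -5.0900.
mu = exp(-5.0900) = 0.0062.

0.0062


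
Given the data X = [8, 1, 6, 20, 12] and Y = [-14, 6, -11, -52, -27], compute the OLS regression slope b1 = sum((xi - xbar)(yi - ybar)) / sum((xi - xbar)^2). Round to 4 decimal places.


The sample means are xbar = 9.4000 and ybar = -19.6000.
Compute S_xx = 203.2000 and S_xy = -614.8000.
Slope b1 = S_xy / S_xx = -614.8000 / 203.2000 = -3.0256.

-3.0256


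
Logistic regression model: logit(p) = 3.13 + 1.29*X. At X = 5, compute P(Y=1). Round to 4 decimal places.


Linear predictor: z = 3.13 + 1.29 * 5 = 9.5800.
P = 1/(1 + exp(-9.5800)) = 1/(1 + 0.0001) = 0.9999.

0.9999


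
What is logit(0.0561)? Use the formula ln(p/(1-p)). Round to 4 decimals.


The odds are p/(1-p) = 0.0561 / 0.9439 = 0.0594.
logit(p) = ln(0.0594) = -2.8229.

-2.8229


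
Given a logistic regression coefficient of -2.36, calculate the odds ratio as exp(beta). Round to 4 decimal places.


The odds ratio is computed as:
OR = e^(-2.36) = 0.0944.

0.0944


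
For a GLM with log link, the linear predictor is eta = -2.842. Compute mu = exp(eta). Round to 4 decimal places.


Apply the inverse link:
mu = e^-2.842 = 0.0583.

0.0583


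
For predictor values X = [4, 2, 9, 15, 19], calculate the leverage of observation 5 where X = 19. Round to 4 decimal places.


Mean of X: xbar = 9.8000.
SXX = 206.8000.
For X = 19: h = 1/5 + (19 - 9.8000)^2/206.8000 = 0.6093.

0.6093


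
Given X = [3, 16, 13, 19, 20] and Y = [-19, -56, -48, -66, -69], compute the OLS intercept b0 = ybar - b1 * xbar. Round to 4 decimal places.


Compute b1 = -2.9304 from the OLS formula.
With xbar = 14.2000 and ybar = -51.6000, the intercept is:
b0 = -51.6000 - -2.9304 * 14.2000 = -9.9882.

-9.9882


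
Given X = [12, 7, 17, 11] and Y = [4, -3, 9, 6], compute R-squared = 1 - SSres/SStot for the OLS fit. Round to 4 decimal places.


The fitted line is Y = -9.4286 + 1.1429*X.
SSres = 11.7143, SStot = 78.0000.
R^2 = 1 - SSres/SStot = 0.8498.

0.8498


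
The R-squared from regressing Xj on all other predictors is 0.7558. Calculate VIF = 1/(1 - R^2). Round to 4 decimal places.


Using VIF = 1/(1 - R^2_j):
1 - 0.7558 = 0.2442.
VIF = 4.0950.

4.0950


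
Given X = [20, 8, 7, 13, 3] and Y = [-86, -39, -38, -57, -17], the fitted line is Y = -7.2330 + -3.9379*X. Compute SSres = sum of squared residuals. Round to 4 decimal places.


Compute predicted values, then residuals = yi - yhat_i.
Residuals: [-0.0090, -0.2638, -3.2017, 1.4257, 2.0467].
SSres = sum(residual^2) = 16.5422.

16.5422


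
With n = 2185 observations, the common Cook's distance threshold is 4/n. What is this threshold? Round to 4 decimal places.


Using the rule of thumb:
Threshold = 4 / 2185 = 0.0018.

0.0018


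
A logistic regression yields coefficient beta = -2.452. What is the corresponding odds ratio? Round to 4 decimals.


Odds ratio = exp(beta) = exp(-2.452).
= 0.0861.

0.0861


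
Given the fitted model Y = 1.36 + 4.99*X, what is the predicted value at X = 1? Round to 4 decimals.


Substitute X = 1 into the equation:
Y = 1.36 + 4.99 * 1 = 1.36 + 4.9900 = 6.3500.

6.3500


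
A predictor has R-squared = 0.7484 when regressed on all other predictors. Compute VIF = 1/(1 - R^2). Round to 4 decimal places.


Using VIF = 1/(1 - R^2_j):
1 - 0.7484 = 0.2516.
VIF = 3.9746.

3.9746


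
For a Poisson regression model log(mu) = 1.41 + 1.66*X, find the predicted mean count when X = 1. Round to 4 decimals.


Linear predictor: eta = 1.41 + (1.66)(1) = 3.0700.
Expected count: mu = exp(3.0700) = 21.5419.

21.5419


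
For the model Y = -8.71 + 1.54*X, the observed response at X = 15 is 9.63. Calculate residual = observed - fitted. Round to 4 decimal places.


Compute yhat = -8.71 + (1.54)(15) = 14.3900.
Residual = actual - predicted = 9.63 - 14.3900 = -4.7600.

-4.7600


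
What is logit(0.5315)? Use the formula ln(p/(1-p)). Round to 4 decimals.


The odds are p/(1-p) = 0.5315 / 0.4685 = 1.1345.
logit(p) = ln(1.1345) = 0.1262.

0.1262


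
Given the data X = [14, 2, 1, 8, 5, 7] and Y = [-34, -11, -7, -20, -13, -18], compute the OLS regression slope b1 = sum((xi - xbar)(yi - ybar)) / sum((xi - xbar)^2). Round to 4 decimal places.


Calculate xbar = 6.1667, ybar = -17.1667.
S_xx = 110.8333, S_xy = -220.8333.
Using b1 = S_xy / S_xx = -220.8333 / 110.8333, we get b1 = -1.9925.

-1.9925


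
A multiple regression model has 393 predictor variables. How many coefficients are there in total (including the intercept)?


Each predictor gets one coefficient, plus one intercept.
Total parameters = 393 + 1 = 394.

394


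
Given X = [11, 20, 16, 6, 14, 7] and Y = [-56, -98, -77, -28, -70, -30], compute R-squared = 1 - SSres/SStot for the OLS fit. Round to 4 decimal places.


The fitted line is Y = 2.8234 + -5.0803*X.
SSres = 21.8968, SStot = 3772.8333.
R^2 = 1 - SSres/SStot = 0.9942.

0.9942


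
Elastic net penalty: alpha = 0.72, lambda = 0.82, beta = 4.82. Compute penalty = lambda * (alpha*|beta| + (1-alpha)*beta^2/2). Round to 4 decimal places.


alpha * |beta| = 0.72 * 4.82 = 3.4704.
(1-alpha) * beta^2/2 = 0.28 * 23.2324/2 = 3.2525.
Total = 0.82 * (3.4704 + 3.2525) = 5.5128.

5.5128


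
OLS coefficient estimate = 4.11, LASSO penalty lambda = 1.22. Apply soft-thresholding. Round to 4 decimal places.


Check: |4.11| = 4.11 vs lambda = 1.22.
Since |beta| > lambda, coefficient = sign(beta)*(|beta| - lambda) = 2.8900.
Soft-thresholded coefficient = 2.8900.

2.8900


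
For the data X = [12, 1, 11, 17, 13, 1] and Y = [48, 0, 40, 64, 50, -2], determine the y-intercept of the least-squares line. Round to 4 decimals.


The slope is b1 = 4.1600.
Sample means are xbar = 9.1667 and ybar = 33.3333.
Intercept: b0 = 33.3333 - (4.1600)(9.1667) = -4.8000.

-4.8000


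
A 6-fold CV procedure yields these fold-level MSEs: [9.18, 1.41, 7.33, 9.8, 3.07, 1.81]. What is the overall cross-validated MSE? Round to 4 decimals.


Total MSE across folds = 32.6000.
CV-MSE = 32.6000/6 = 5.4333.

5.4333


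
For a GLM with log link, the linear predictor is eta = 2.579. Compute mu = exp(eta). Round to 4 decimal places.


mu = exp(eta) = exp(2.579).
= 13.1839.

13.1839


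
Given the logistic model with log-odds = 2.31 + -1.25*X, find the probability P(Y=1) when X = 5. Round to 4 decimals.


Linear predictor: z = 2.31 + -1.25 * 5 = -3.9400.
P = 1/(1 + exp(3.9400)) = 1/(1 + 51.4186) = 0.0191.

0.0191


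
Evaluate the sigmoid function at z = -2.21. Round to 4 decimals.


Compute exp(2.2100) = 9.1157.
Sigmoid = 1 / (1 + 9.1157) = 1 / 10.1157 = 0.0989.

0.0989


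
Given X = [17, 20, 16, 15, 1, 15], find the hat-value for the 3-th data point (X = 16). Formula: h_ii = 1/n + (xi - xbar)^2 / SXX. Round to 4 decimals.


Compute xbar = 14.0000 with n = 6 observations.
SXX = 220.0000.
Leverage = 1/6 + (16 - 14.0000)^2/220.0000 = 0.1848.

0.1848


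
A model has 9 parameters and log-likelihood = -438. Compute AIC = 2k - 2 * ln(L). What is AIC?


AIC = 2k - 2*loglik = 2(9) - 2(-438).
= 18 + 876 = 894.

894


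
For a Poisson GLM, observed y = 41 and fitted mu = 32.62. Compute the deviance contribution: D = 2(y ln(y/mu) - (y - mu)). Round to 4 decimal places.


Compute y*ln(y/mu) = 41*ln(41/32.62) = 41*0.228646 = 9.374486.
y - mu = 8.38.
D = 2*(9.374486 - (8.38)) = 1.988972, which rounds to 1.9890.

1.9890


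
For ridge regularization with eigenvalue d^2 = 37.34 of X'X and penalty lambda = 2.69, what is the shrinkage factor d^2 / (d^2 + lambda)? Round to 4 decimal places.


d^2 + lambda = 37.34 + 2.69 = 40.0300.
Shrinkage factor = 37.34/40.0300 = 0.9328.

0.9328


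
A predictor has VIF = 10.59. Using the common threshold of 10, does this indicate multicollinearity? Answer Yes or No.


Compare VIF = 10.59 to the threshold of 10.
10.59 >= 10, so the answer is Yes.

Yes


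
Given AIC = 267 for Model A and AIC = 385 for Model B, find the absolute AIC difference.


Absolute difference = |267 - 385| = 118.
The model with lower AIC (A) is preferred.

118


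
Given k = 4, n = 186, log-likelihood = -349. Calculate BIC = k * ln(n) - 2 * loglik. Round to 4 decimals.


Compute k*ln(n) = 4*ln(186) = 4*5.225747 = 20.902988.
Then -2*loglik = 698.
BIC = 20.902988 + 698 = 718.902988, which rounds to 718.9030.

718.9030


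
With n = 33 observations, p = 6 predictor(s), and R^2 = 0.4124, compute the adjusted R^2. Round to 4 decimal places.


Using the formula:
(1 - 0.4124) = 0.5876.
Multiply by 32/26: 0.5876 * 32 = 18.8032, then 18.8032 / 26 = 0.7232.
Adj R^2 = 1 - 0.7232 = 0.2768.

0.2768


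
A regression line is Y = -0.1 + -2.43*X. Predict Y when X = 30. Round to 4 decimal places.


Plug X = 30 into Y = -0.1 + -2.43*X:
Y = -0.1 + -72.9000 = -73.0000.

-73.0000


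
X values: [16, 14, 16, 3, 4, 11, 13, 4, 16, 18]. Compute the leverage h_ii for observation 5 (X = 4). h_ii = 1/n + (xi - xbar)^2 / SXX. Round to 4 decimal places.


Compute xbar = 11.5000 with n = 10 observations.
SXX = 296.5000.
Leverage = 1/10 + (4 - 11.5000)^2/296.5000 = 0.2897.

0.2897


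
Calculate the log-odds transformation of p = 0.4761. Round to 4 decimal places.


1 - p = 0.5239.
p/(1-p) = 0.9088.
logit = ln(0.9088) = -0.0957.

-0.0957


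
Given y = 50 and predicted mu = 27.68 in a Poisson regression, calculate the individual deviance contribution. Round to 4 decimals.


y/mu = 50/27.68 = 1.806358 (approx.), and ln(50/27.68) = 0.591313.
y * ln(y/mu) = 50 * 0.591313 = 29.565650.
y - mu = 22.32.
D = 2 * (29.565650 - 22.32) = 14.491300, which rounds to 14.4913.

14.4913


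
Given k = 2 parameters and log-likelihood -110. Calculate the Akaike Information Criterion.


AIC = 2k - 2*loglik = 2(2) - 2(-110).
= 4 + 220 = 224.

224


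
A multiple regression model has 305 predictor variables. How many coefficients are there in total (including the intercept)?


Total coefficients = number of predictors + 1 (for the intercept).
= 305 + 1 = 306.

306


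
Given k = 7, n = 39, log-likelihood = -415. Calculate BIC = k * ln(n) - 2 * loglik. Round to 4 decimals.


ln(39) = 3.663562.
k * ln(n) = 7 * 3.663562 = 25.644934.
-2L = 830.
BIC = 25.644934 + 830 = 855.644934, which rounds to 855.6449.

855.6449


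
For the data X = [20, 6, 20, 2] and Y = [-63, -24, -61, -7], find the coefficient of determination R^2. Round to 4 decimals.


Fit the OLS line: b0 = -3.3864, b1 = -2.9470.
SSres = 16.0076.
SStot = 2308.7500.
R^2 = 1 - 16.0076/2308.7500 = 0.9931.

0.9931


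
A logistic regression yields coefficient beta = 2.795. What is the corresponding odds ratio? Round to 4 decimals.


The odds ratio is computed as:
OR = e^(2.795) = 16.3626.

16.3626


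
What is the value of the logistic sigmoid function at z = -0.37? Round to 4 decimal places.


Compute exp(0.3700) = 1.4477.
Sigmoid = 1 / (1 + 1.4477) = 1 / 2.4477 = 0.4085.

0.4085


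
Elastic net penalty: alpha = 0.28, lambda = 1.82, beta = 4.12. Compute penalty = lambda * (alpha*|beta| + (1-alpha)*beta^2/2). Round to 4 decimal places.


alpha * |beta| = 0.28 * 4.12 = 1.1536.
(1-alpha) * beta^2/2 = 0.72 * 16.9744/2 = 6.1108.
Total = 1.82 * (1.1536 + 6.1108) = 13.2212.

13.2212


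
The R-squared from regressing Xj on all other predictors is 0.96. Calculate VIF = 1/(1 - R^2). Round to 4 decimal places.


VIF = 1 / (1 - 0.96).
= 1 / 0.04 = 25.0000.

25.0000


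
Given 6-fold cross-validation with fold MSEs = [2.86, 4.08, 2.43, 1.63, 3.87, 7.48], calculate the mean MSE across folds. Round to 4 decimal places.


Total MSE across folds = 22.3500.
CV-MSE = 22.3500/6 = 3.7250.

3.7250


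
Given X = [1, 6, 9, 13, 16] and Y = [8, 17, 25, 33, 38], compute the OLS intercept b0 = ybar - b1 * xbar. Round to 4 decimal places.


The slope is b1 = 2.0507.
Sample means are xbar = 9.0000 and ybar = 24.2000.
Intercept: b0 = 24.2000 - (2.0507)(9.0000) = 5.7435.

5.7435


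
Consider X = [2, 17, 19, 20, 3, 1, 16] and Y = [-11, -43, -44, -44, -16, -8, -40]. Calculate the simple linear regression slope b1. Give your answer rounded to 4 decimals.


The sample means are xbar = 11.1429 and ybar = -29.4286.
Compute S_xx = 450.8571 and S_xy = -869.5714.
Slope b1 = S_xy / S_xx = -869.5714 / 450.8571 = -1.9287.

-1.9287


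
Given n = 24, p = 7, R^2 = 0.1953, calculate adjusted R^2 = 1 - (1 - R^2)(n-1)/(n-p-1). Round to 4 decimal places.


Plug in: Adj R^2 = 1 - (1 - 0.1953) * 23/16.
= 1 - 0.8047 * 23/16
= 1 - 18.5081 / 16
= 1 - 1.1568 = -0.1568.

-0.1568


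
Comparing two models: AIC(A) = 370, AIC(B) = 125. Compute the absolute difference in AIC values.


|AIC_A - AIC_B| = |370 - 125| = 245.
Model B is preferred (lower AIC).

245


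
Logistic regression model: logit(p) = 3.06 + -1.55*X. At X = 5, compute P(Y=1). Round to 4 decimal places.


z = 3.06 + -1.55 * 5 = -4.6900.
Sigmoid: P = 1 / (1 + exp(4.6900)) = 0.0091.

0.0091


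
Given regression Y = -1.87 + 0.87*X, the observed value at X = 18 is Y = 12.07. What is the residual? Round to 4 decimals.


Predicted = -1.87 + 0.87 * 18 = 13.7900.
Residual = 12.07 - 13.7900 = -1.7200.

-1.7200


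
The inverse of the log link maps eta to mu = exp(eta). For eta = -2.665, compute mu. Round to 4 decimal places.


The inverse log link gives:
mu = exp(-2.665) = 0.0696.

0.0696


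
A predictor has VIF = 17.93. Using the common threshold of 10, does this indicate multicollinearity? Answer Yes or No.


The threshold is 10.
VIF = 17.93 is >= 10.
Multicollinearity indication: Yes.

Yes


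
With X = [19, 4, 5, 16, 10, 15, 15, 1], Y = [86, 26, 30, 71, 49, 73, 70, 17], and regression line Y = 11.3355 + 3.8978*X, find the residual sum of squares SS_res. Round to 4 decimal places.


Compute predicted values, then residuals = yi - yhat_i.
Residuals: [0.6063, -0.9267, -0.8245, -2.7003, -1.3135, 3.1975, 0.1975, 1.7667].
SSres = sum(residual^2) = 24.3073.

24.3073


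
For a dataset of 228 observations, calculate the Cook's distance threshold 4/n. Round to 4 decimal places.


Cook's distance cutoff = 4/n = 4/228.
= 0.0175.

0.0175


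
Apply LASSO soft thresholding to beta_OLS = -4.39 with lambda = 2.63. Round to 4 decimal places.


Check: |-4.39| = 4.39 vs lambda = 2.63.
Since |beta| > lambda, coefficient = sign(beta)*(|beta| - lambda) = -1.7600.
Soft-thresholded coefficient = -1.7600.

-1.7600


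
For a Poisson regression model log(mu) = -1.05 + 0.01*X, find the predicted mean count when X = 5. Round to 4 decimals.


eta = -1.05 + 0.01 * 5 = -1.0000.
mu = exp(-1.0000) = 0.3679.

0.3679


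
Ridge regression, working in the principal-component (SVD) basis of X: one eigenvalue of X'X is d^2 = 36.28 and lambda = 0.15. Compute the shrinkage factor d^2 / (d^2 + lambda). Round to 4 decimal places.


Denominator = d^2 + lambda = 36.28 + 0.15 = 36.4300.
Shrinkage = 36.28 / 36.4300 = 0.9959.

0.9959


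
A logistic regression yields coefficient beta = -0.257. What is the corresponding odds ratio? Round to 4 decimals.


The odds ratio is computed as:
OR = e^(-0.257) = 0.7734.

0.7734


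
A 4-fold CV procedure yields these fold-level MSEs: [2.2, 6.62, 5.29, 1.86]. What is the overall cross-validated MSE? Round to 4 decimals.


Total MSE across folds = 15.9700.
CV-MSE = 15.9700/4 = 3.9925.

3.9925


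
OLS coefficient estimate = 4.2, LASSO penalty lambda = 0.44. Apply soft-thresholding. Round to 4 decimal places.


|beta_OLS| = 4.2.
lambda = 0.44.
Since |beta| > lambda, coefficient = sign(beta)*(|beta| - lambda) = 3.7600.
Result = 3.7600.

3.7600


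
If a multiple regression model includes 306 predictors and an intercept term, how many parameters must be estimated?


Including the intercept, the model has 306 predictor coefficients + 1 intercept.
Total = 307.

307


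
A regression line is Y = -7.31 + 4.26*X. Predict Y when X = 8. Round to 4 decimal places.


Substitute X = 8 into the equation:
Y = -7.31 + 4.26 * 8 = -7.31 + 34.0800 = 26.7700.

26.7700


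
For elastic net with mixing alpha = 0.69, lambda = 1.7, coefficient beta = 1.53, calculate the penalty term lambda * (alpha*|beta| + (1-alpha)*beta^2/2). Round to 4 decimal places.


alpha * |beta| = 0.69 * 1.53 = 1.0557.
(1-alpha) * beta^2/2 = 0.31 * 2.3409/2 = 0.3628.
Total = 1.7 * (1.0557 + 0.3628) = 2.4115.

2.4115


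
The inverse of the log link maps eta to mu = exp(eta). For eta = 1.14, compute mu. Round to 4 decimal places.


Apply the inverse link:
mu = e^1.14 = 3.1268.

3.1268


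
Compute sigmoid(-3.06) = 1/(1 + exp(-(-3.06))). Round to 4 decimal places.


exp(3.0600) = 21.3276.
1 + exp(-z) = 22.3276.
sigmoid = 1/22.3276 = 0.0448.

0.0448


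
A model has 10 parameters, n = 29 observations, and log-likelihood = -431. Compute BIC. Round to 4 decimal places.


ln(29) = 3.367296.
k * ln(n) = 10 * 3.367296 = 33.672960.
-2L = 862.
BIC = 33.672960 + 862 = 895.672960, which rounds to 895.6730.

895.6730


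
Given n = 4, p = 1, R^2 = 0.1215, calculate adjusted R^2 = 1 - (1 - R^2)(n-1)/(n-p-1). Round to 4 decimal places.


Using the formula:
(1 - 0.1215) = 0.8785.
Multiply by 3/2: 0.8785 * 3 = 2.6355, then 2.6355 / 2 = 1.3178.
Adj R^2 = 1 - 1.3178 = -0.3178.

-0.3178


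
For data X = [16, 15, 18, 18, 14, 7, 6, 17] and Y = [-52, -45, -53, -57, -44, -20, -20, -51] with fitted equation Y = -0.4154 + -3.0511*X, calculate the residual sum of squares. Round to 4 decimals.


For each point, residual = actual - predicted.
Residuals: [-2.7670, 1.1819, 2.3352, -1.6648, -0.8692, 1.7731, -1.2780, 1.2841].
Sum of squared residuals = 24.4595.

24.4595


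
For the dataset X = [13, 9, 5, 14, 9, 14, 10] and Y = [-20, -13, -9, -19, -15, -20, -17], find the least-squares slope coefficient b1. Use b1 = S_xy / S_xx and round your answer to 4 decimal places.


The sample means are xbar = 10.5714 and ybar = -16.1429.
Compute S_xx = 65.7143 and S_xy = -78.4286.
Slope b1 = S_xy / S_xx = -78.4286 / 65.7143 = -1.1935.

-1.1935


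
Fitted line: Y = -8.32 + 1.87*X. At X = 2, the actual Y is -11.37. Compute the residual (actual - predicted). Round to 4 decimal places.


Compute yhat = -8.32 + (1.87)(2) = -4.5800.
Residual = actual - predicted = -11.37 - -4.5800 = -6.7900.

-6.7900


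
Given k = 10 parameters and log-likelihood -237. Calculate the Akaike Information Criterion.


AIC = 2k - 2*loglik = 2(10) - 2(-237).
= 20 + 474 = 494.

494


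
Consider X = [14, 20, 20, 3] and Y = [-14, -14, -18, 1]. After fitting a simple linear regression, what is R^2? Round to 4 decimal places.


The fitted line is Y = 2.9261 + -0.9948*X.
SSres = 19.9948, SStot = 210.7500.
R^2 = 1 - SSres/SStot = 0.9051.

0.9051


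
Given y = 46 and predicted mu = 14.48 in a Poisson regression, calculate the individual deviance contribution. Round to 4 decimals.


Compute y*ln(y/mu) = 46*ln(46/14.48) = 46*1.155873 = 53.170158.
y - mu = 31.52.
D = 2*(53.170158 - (31.52)) = 43.300316, which rounds to 43.3003.

43.3003


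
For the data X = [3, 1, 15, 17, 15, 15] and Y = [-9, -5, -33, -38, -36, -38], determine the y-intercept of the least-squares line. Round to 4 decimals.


The slope is b1 = -2.1532.
Sample means are xbar = 11.0000 and ybar = -26.5000.
Intercept: b0 = -26.5000 - (-2.1532)(11.0000) = -2.8145.

-2.8145


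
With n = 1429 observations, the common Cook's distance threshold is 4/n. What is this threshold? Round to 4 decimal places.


The threshold is 4/n.
4/1429 = 0.0028.

0.0028


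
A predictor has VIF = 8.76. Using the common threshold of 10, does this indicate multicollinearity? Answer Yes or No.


Compare VIF = 8.76 to the threshold of 10.
8.76 < 10, so the answer is No.

No


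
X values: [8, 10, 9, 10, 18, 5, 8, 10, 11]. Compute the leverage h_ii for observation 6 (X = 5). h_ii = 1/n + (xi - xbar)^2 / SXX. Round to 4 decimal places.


n = 9, xbar = 9.8889.
SXX = sum((xi - xbar)^2) = 98.8889.
h = 1/9 + (5 - 9.8889)^2 / 98.8889 = 0.3528.

0.3528


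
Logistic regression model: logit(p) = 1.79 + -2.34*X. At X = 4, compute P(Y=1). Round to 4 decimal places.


Linear predictor: z = 1.79 + -2.34 * 4 = -7.5700.
P = 1/(1 + exp(7.5700)) = 1/(1 + 1939.1403) = 0.0005.

0.0005


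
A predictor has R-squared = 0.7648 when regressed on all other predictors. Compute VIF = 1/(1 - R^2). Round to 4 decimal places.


Using VIF = 1/(1 - R^2_j):
1 - 0.7648 = 0.2352.
VIF = 4.2517.

4.2517


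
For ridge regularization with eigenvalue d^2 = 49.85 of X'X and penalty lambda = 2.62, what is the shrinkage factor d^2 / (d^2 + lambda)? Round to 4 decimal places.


Compute the denominator: 49.85 + 2.62 = 52.4700.
Shrinkage factor = 49.85 / 52.4700 = 0.9501.

0.9501


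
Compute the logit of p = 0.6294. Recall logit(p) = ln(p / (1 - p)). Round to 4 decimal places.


Compute the odds: 0.6294/0.3706 = 1.6983.
Take the natural log: ln(1.6983) = 0.5296.

0.5296


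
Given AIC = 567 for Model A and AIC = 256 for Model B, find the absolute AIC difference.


Compute |567 - 256| = 311.
Model B has the smaller AIC.

311


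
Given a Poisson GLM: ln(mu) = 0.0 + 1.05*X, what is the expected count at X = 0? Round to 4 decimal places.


Compute eta = 0.0 + 1.05 * 0 = 0.0000.
Apply inverse link: mu = e^0.0000 = 1.0000.

1.0000


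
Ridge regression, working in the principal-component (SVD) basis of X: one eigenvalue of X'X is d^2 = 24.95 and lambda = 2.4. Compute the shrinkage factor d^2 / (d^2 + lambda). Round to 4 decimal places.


Denominator = d^2 + lambda = 24.95 + 2.4 = 27.3500.
Shrinkage = 24.95 / 27.3500 = 0.9122.

0.9122


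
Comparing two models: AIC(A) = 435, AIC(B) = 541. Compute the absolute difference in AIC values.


Absolute difference = |435 - 541| = 106.
The model with lower AIC (A) is preferred.

106


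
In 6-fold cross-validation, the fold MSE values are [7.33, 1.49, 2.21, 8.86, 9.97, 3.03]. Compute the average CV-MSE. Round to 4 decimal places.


Sum of fold MSEs = 32.8900.
Average = 32.8900 / 6 = 5.4817.

5.4817


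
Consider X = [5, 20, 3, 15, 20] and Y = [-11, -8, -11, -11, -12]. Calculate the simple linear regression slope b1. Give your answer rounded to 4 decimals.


The sample means are xbar = 12.6000 and ybar = -10.6000.
Compute S_xx = 265.2000 and S_xy = 14.8000.
Slope b1 = S_xy / S_xx = 14.8000 / 265.2000 = 0.0558.

0.0558


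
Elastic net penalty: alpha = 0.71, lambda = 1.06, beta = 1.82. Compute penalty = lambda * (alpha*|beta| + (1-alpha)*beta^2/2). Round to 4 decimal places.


alpha * |beta| = 0.71 * 1.82 = 1.2922.
(1-alpha) * beta^2/2 = 0.29 * 3.3124/2 = 0.4803.
Total = 1.06 * (1.2922 + 0.4803) = 1.8788.

1.8788


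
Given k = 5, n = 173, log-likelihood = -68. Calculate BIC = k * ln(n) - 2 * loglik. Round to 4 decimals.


k * ln(n) = 5 * ln(173) = 5 * 5.153292 = 25.766460.
-2 * loglik = -2 * (-68) = 136.
BIC = 25.766460 + 136 = 161.766460, which rounds to 161.7665.

161.7665


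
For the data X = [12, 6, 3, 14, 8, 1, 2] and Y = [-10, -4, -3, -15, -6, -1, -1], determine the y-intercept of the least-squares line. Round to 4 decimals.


Compute b1 = -0.9962 from the OLS formula.
With xbar = 6.5714 and ybar = -5.7143, the intercept is:
b0 = -5.7143 - -0.9962 * 6.5714 = 0.8324.

0.8324


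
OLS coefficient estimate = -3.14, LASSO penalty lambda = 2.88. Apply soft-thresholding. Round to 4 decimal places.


Check: |-3.14| = 3.14 vs lambda = 2.88.
Since |beta| > lambda, coefficient = sign(beta)*(|beta| - lambda) = -0.2600.
Soft-thresholded coefficient = -0.2600.

-0.2600


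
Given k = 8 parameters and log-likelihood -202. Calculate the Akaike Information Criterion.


Compute:
2k = 2*8 = 16.
-2*loglik = -2*(-202) = 404.
AIC = 16 + 404 = 420.

420


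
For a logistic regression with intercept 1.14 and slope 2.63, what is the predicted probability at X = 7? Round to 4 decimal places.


Linear predictor: z = 1.14 + 2.63 * 7 = 19.5500.
P = 1/(1 + exp(-19.5500)) = 1/(1 + 0.0000) = 1.0000.

1.0000


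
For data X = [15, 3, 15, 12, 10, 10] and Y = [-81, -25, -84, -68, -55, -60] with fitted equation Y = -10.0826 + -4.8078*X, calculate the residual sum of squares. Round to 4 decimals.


Predicted values from Y = -10.0826 + -4.8078*X.
Residuals: [1.1996, -0.4940, -1.8004, -0.2238, 3.1606, -1.8394].
SSres = 18.3474.

18.3474


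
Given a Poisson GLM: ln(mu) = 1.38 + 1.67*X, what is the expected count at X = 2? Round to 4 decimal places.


eta = 1.38 + 1.67 * 2 = 4.7200.
mu = exp(4.7200) = 112.1683.

112.1683


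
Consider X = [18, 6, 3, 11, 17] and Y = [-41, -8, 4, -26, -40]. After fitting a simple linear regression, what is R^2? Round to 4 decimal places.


After computing the OLS fit (b0=10.6103, b1=-2.9828):
SSres = 24.7483, SStot = 1572.8000.
R^2 = 1 - 24.7483/1572.8000 = 0.9843.

0.9843


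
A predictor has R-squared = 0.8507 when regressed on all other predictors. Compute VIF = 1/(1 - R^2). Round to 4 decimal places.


Using VIF = 1/(1 - R^2_j):
1 - 0.8507 = 0.1493.
VIF = 6.6979.

6.6979


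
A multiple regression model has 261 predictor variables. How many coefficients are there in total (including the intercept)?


Each predictor gets one coefficient, plus one intercept.
Total parameters = 261 + 1 = 262.

262


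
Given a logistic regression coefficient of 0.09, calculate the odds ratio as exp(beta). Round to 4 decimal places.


exp(0.09) = 1.0942.
So the odds ratio is 1.0942.

1.0942


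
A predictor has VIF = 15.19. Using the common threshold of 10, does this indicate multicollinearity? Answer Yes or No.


Compare VIF = 15.19 to the threshold of 10.
15.19 >= 10, so the answer is Yes.

Yes


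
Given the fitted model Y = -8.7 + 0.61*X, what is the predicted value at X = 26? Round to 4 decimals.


Substitute X = 26 into the equation:
Y = -8.7 + 0.61 * 26 = -8.7 + 15.8600 = 7.1600.

7.1600


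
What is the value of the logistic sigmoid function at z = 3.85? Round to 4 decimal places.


exp(-3.8500) = 0.0213.
1 + exp(-z) = 1.0213.
sigmoid = 1/1.0213 = 0.9792.

0.9792


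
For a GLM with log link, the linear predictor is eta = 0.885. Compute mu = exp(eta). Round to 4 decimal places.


mu = exp(eta) = exp(0.885).
= 2.4230.

2.4230


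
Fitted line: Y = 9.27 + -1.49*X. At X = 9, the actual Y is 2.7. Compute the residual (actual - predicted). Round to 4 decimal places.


Predicted = 9.27 + -1.49 * 9 = -4.1400.
Residual = 2.7 - -4.1400 = 6.8400.

6.8400


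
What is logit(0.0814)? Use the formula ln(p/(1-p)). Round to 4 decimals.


1 - p = 0.9186.
p/(1-p) = 0.0886.
logit = ln(0.0886) = -2.4235.

-2.4235


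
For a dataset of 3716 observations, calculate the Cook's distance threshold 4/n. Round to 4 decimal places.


Using the rule of thumb:
Threshold = 4 / 3716 = 0.0011.

0.0011


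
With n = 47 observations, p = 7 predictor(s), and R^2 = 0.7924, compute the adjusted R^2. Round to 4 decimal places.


Using the formula:
(1 - 0.7924) = 0.2076.
Multiply by 46/39: 0.2076 * 46 = 9.5496, then 9.5496 / 39 = 0.2449.
Adj R^2 = 1 - 0.2449 = 0.7551.

0.7551


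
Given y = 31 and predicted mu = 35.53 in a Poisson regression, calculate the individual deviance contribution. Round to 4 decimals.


First: ln(31/35.53) = -0.136390.
Then: 31 * -0.136390 = -4.228090.
y - mu = 31 - 35.53 = -4.53.
D = 2(-4.228090 - -4.53) = 0.603820, which rounds to 0.6038.

0.6038


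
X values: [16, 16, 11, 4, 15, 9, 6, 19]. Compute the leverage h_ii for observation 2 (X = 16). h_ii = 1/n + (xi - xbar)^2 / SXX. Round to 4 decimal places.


Compute xbar = 12.0000 with n = 8 observations.
SXX = 200.0000.
Leverage = 1/8 + (16 - 12.0000)^2/200.0000 = 0.2050.

0.2050


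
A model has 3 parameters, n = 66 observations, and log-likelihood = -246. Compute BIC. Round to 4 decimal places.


Compute k*ln(n) = 3*ln(66) = 3*4.189655 = 12.568965.
Then -2*loglik = 492.
BIC = 12.568965 + 492 = 504.568965, which rounds to 504.5690.

504.5690


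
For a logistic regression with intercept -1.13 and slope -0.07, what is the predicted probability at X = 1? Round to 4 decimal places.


z = -1.13 + -0.07 * 1 = -1.2000.
Sigmoid: P = 1 / (1 + exp(1.2000)) = 0.2315.

0.2315


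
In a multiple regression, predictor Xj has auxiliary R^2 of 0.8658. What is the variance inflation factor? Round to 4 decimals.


Denominator: 1 - 0.8658 = 0.1342.
VIF = 1 / 0.1342 = 7.4516.

7.4516


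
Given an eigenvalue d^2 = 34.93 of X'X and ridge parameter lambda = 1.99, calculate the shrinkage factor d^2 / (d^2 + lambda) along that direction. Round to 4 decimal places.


d^2 + lambda = 34.93 + 1.99 = 36.9200.
Shrinkage factor = 34.93/36.9200 = 0.9461.

0.9461


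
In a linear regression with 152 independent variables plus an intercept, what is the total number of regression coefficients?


Each predictor gets one coefficient, plus one intercept.
Total parameters = 152 + 1 = 153.

153


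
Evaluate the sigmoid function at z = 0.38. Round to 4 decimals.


Compute exp(-0.3800) = 0.6839.
Sigmoid = 1 / (1 + 0.6839) = 1 / 1.6839 = 0.5939.

0.5939


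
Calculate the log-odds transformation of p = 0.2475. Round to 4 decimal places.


The odds are p/(1-p) = 0.2475 / 0.7525 = 0.3289.
logit(p) = ln(0.3289) = -1.1120.

-1.1120


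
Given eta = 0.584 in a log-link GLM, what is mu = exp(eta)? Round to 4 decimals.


The inverse log link gives:
mu = exp(0.584) = 1.7932.

1.7932


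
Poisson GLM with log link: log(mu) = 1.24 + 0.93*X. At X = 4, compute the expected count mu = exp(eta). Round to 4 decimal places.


eta = 1.24 + 0.93 * 4 = 4.9600.
mu = exp(4.9600) = 142.5938.

142.5938


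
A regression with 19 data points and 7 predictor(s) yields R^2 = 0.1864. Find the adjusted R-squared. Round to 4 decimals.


Plug in: Adj R^2 = 1 - (1 - 0.1864) * 18/11.
= 1 - 0.8136 * 18/11
= 1 - 14.6448 / 11
= 1 - 1.3313 = -0.3313.

-0.3313


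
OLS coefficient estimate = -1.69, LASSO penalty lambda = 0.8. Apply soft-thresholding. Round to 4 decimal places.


Check: |-1.69| = 1.69 vs lambda = 0.8.
Since |beta| > lambda, coefficient = sign(beta)*(|beta| - lambda) = -0.8900.
Soft-thresholded coefficient = -0.8900.

-0.8900


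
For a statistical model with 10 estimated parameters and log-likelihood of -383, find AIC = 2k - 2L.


Compute:
2k = 2*10 = 20.
-2*loglik = -2*(-383) = 766.
AIC = 20 + 766 = 786.

786


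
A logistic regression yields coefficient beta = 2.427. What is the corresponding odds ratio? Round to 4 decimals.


The odds ratio is computed as:
OR = e^(2.427) = 11.3249.

11.3249


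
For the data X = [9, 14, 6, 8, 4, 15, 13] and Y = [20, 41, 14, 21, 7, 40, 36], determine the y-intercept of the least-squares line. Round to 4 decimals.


First find the slope: b1 = 3.1591.
Means: xbar = 9.8571, ybar = 25.5714.
b0 = ybar - b1 * xbar = 25.5714 - 3.1591 * 9.8571 = -5.5682.

-5.5682


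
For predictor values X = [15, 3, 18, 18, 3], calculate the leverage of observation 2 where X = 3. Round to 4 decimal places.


Compute xbar = 11.4000 with n = 5 observations.
SXX = 241.2000.
Leverage = 1/5 + (3 - 11.4000)^2/241.2000 = 0.4925.

0.4925


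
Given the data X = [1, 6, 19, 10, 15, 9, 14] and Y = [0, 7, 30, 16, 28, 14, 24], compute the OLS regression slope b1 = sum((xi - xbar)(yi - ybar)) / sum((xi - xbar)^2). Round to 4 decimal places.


The sample means are xbar = 10.5714 and ybar = 17.0000.
Compute S_xx = 217.7143 and S_xy = 396.0000.
Slope b1 = S_xy / S_xx = 396.0000 / 217.7143 = 1.8189.

1.8189


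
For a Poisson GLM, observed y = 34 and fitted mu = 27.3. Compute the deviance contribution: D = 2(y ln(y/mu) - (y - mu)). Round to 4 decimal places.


Compute y*ln(y/mu) = 34*ln(34/27.3) = 34*0.219474 = 7.462116.
y - mu = 6.7.
D = 2*(7.462116 - (6.7)) = 1.524232, which rounds to 1.5242.

1.5242


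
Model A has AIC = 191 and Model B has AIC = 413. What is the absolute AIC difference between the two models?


Absolute difference = |191 - 413| = 222.
The model with lower AIC (A) is preferred.

222


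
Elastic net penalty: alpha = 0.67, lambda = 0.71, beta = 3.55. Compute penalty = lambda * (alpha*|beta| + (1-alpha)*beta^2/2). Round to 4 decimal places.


Compute:
L1 = 0.67 * 3.55 = 2.3785.
L2 = 0.33 * 3.55^2 / 2 = 2.0794.
Penalty = 0.71 * (2.3785 + 2.0794) = 3.1651.

3.1651


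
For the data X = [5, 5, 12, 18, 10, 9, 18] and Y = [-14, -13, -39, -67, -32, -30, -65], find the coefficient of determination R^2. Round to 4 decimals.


The fitted line is Y = 7.1696 + -4.0284*X.
SSres = 10.7151, SStot = 2866.8571.
R^2 = 1 - SSres/SStot = 0.9963.

0.9963


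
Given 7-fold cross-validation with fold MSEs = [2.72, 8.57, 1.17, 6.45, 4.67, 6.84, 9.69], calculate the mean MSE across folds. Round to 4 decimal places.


Sum of fold MSEs = 40.1100.
Average = 40.1100 / 7 = 5.7300.

5.7300


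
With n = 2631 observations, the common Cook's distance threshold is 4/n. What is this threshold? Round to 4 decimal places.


Using the rule of thumb:
Threshold = 4 / 2631 = 0.0015.

0.0015


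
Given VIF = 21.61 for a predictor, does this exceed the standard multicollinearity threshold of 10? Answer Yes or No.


Check: VIF = 21.61 vs threshold = 10.
Since 21.61 >= 10, the answer is Yes.

Yes


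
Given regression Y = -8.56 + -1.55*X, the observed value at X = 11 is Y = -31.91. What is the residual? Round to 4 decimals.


Fitted value at X = 11 is yhat = -8.56 + -1.55*11 = -25.6100.
Residual = -31.91 - -25.6100 = -6.3000.

-6.3000
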